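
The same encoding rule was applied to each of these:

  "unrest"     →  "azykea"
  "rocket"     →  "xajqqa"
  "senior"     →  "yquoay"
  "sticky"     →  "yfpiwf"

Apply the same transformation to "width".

Shifts by position in unrest: pos 0: u→a (+6), pos 1: n→z (+12), pos 2: r→y (+7), pos 3: e→k (+6), pos 4: s→e (+12), pos 5: t→a (+7) — repeating every 3. It's a Vigenère-style cipher with numeric key [6,12,7]: position i shifts by key[i mod 3].
On width: w+6=c, i+12=u, d+7=k, t+6=z, h+12=t.

cukzt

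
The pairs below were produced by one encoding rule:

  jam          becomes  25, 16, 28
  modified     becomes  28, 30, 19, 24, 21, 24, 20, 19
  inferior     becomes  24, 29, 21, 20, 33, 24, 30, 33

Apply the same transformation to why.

j is letter #10 and maps to 25: an offset of 15. Each letter is replaced by its alphabet position (a=1..z=26) + 15.
For why: w=23→38, h=8→23, y=25→40.

38, 23, 40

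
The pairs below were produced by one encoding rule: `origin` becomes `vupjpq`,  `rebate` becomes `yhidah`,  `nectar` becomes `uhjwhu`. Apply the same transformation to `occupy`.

Shifts by position in origin: pos 0: o→v (+7), pos 1: r→u (+3), pos 2: i→p (+7), pos 3: g→j (+3) — repeating every 2. The shifts repeat in a cycle of length 2: positions 0,1,… shift by +7, +3, then the pattern repeats.
On occupy: o+7=v, c+3=f, c+7=j, u+3=x, p+7=w, y+3=b.

vfjxwb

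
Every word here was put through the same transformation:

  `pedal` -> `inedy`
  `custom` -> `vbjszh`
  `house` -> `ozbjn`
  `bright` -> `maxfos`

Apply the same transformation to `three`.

p(15)→i(8) and e(4)→n(13) fit y≡9x+3 (mod 26); the inverse of 9 mod 26 is 3. This is an affine cipher: with a=0,…,z=25, each position x becomes (9x+3) mod 26.
On three: t(19)→9·19+3≡18=s; h(7)→9·7+3≡14=o; r(17)→9·17+3≡0=a; e(4)→9·4+3≡13=n; e(4)→9·4+3≡13=n (all mod 26).

soann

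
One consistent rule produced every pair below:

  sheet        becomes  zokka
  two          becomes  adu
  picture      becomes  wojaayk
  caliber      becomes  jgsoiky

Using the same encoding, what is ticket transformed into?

aojrka

The shift depends on letter class: consonant s→z is +7, but vowel e→k is +6. Two shifts are in play — +6 for a/e/i/o/u, +7 for every other letter.
For ticket: t(cons)+7=a, i(vowel)+6=o, c(cons)+7=j, k(cons)+7=r, e(vowel)+6=k, t(cons)+7=a.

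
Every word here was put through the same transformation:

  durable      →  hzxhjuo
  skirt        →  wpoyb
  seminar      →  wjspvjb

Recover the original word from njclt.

Each letter shifts forward by (position + 4), i.e. 4, 5, 6, … — the shift grows by one for each successive letter.
Decoding njclt: n−4=j, j−5=e, c−6=w, l−7=e, t−8=l.

jewel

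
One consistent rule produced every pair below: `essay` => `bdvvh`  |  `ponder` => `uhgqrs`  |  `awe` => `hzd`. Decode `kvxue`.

brush

The output letters match the input read backwards, each shifted +3: essay reversed is yasse. Read the word backwards and shift each letter +3.
Decoding kvxue: shift back: k−3=h, v−3=s, x−3=u, u−3=r, e−3=b → hsurb; then reverse → brush.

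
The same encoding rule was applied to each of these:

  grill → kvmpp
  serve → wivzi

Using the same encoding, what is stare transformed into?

Compare letters: g→k is +4, r→v is +4, i→m is +4 — a constant shift. Every letter moves 4 places later in the alphabet, wrapping around z→a.
For stare: s+4=w, t+4=x, a+4=e, r+4=v, e+4=i.

wxevi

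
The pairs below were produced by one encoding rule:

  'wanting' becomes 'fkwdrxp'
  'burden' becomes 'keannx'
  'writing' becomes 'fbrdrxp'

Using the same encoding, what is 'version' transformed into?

Shifts by position in wanting: pos 0: w→f (+9), pos 1: a→k (+10), pos 2: n→w (+9), pos 3: t→d (+10) — repeating every 2. It's a Vigenère-style cipher with numeric key [9,10]: position i shifts by key[i mod 2].
Applying it to version: v+9=e, e+10=o, r+9=a, s+10=c, i+9=r, o+10=y, n+9=w.

eoacryw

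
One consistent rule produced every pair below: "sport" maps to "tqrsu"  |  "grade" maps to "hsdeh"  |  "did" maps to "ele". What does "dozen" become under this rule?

eraho

The shift depends on letter class: consonant s→t is +1, but vowel o→r is +3. The rule splits by letter class: vowels +3, consonants +1.
On dozen: d(cons)+1=e, o(vowel)+3=r, z(cons)+1=a, e(vowel)+3=h, n(cons)+1=o.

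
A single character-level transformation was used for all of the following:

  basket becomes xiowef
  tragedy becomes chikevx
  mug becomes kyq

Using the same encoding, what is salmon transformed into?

The output letters match the input read backwards, each shifted +4: basket reversed is teksab. The word is reversed, then every letter is shifted forward by 4.
On salmon: reverse → nomlas; then shift: n+4=r, o+4=s, m+4=q, l+4=p, a+4=e, s+4=w.

rsqpew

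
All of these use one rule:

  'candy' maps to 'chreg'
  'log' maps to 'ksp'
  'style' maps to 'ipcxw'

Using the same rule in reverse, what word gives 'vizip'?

The output letters match the input read backwards, each shifted +4: candy reversed is ydnac. The word is reversed, then every letter is shifted forward by 4.
Undoing it on vizip: shift back: v−4=r, i−4=e, z−4=v, i−4=e, p−4=l → revel; then reverse → lever.

lever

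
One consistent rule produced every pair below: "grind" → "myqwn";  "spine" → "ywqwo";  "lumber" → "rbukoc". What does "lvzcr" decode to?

In grind: g→m is +6, r→y is +7, i→q is +8, n→w is +9 — the shift increases by 1 each position. Each letter shifts forward by (position + 6), i.e. 6, 7, 8, … — the shift grows by one for each successive letter.
Decoding lvzcr: l−6=f, v−7=o, z−8=r, c−9=t, r−10=h.

forth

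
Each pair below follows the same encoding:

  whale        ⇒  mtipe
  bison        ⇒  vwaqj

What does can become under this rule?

Two steps: reverse the string, then apply a Caesar shift of +8.
Applying it to can: reverse → nac; then shift: n+8=v, a+8=i, c+8=k.

vik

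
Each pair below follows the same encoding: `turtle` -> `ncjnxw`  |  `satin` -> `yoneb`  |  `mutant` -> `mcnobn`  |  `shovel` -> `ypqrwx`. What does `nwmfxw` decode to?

temple

t(19)→n(13) and u(20)→c(2) fit y≡15x+14 (mod 26); the inverse of 15 mod 26 is 7. Each letter's alphabet position (a=0..z=25) is mapped through 15·x+14 mod 26 — an affine cipher.
Undoing it on nwmfxw: n(13)→7·(13−14)≡19=t; w(22)→7·(22−14)≡4=e; m(12)→7·(12−14)≡12=m; f(5)→7·(5−14)≡15=p; x(23)→7·(23−14)≡11=l; w(22)→7·(22−14)≡4=e (all mod 26).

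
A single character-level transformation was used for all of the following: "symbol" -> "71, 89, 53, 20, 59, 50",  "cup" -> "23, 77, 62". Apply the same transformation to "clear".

s(#19)→71 and y(#25)→89: differences scale by 3, so n = 3·pos + 14. Each letter becomes 3×(its alphabet position, a=1..z=26) + 14.
Applying it to clear: c=3→23, l=12→50, e=5→29, a=1→17, r=18→68.

23, 50, 29, 17, 68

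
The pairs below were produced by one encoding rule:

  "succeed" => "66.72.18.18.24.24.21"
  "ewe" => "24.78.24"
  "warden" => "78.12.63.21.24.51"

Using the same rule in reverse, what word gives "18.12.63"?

car

With a=1..z=26, the number is 3·pos + 9.
Undoing it on 18.12.63: 18→(18−9)÷3=3=c, 12→(12−9)÷3=1=a, 63→(63−9)÷3=18=r.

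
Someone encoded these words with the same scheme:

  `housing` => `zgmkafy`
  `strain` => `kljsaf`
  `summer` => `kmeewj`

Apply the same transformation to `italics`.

alsdauk

Every letter moves 18 places later in the alphabet, wrapping around z→a.
Applying it to italics: i+18=a, t+18=l, a+18=s, l+18=d, i+18=a, c+18=u, s+18=k.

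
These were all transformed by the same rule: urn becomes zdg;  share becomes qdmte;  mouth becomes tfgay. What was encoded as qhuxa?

olive

Two steps: reverse the string, then apply a Caesar shift of +12.
Decoding qhuxa: shift back: q−12=e, h−12=v, u−12=i, x−12=l, a−12=o → evilo; then reverse → olive.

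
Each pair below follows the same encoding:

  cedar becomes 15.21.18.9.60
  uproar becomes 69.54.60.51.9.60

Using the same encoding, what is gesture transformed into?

c(#3)→15 and e(#5)→21: differences scale by 3, so n = 3·pos + 6. Each letter becomes 3×(its alphabet position, a=1..z=26) + 6.
Applying it to gesture: g=7→27, e=5→21, s=19→63, t=20→66, u=21→69, r=18→60, e=5→21.

27.21.63.66.69.60.21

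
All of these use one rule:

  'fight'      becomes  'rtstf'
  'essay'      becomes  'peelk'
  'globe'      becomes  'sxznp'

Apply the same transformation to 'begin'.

The shift depends on letter class: consonant f→r is +12, but vowel i→t is +11. The rule splits by letter class: vowels +11, consonants +12.
On begin: b(cons)+12=n, e(vowel)+11=p, g(cons)+12=s, i(vowel)+11=t, n(cons)+12=z.

npstz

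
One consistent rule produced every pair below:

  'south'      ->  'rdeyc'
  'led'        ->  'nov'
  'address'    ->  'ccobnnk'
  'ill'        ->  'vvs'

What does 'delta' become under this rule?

kdvon

Two steps: reverse the string, then apply a Caesar shift of +10.
For delta: reverse → atled; then shift: a+10=k, t+10=d, l+10=v, e+10=o, d+10=n.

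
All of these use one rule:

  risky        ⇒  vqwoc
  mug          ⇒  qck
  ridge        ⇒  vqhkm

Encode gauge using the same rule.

The shift depends on letter class: consonant r→v is +4, but vowel i→q is +8. The rule splits by letter class: vowels +8, consonants +4.
Applying it to gauge: g(cons)+4=k, a(vowel)+8=i, u(vowel)+8=c, g(cons)+4=k, e(vowel)+8=m.

kickm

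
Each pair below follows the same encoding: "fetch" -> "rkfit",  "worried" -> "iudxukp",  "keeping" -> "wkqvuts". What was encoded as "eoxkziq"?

silence

Shifts by position in fetch: pos 0: f→r (+12), pos 1: e→k (+6), pos 2: t→f (+12), pos 3: c→i (+6) — repeating every 2. It's a Vigenère-style cipher with numeric key [12,6]: position i shifts by key[i mod 2].
Reversing it on eoxkziq: e−12=s, o−6=i, x−12=l, k−6=e, z−12=n, i−6=c, q−12=e.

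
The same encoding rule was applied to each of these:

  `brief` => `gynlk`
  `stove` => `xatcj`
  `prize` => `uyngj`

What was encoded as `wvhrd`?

Shifts by position in brief: pos 0: b→g (+5), pos 1: r→y (+7), pos 2: i→n (+5), pos 3: e→l (+7) — repeating every 2. A repeating key of period 2 is used — shifts +5, +7 over and over.
Reversing it on wvhrd: w−5=r, v−7=o, h−5=c, r−7=k, d−5=y.

rocky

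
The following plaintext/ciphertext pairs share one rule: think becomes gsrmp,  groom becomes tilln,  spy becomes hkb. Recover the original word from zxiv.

Each pair mirrors across the alphabet (t↔g, h↔s, i↔r): positions sum to 25. Letters are reflected about the middle of the alphabet (position → 25−position): Atbash.
Undoing it on zxiv: z↔a, x↔c, i↔r, v↔e.

acre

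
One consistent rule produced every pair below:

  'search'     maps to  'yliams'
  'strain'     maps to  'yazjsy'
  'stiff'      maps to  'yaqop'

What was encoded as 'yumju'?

Each letter shifts forward by (position + 6), i.e. 6, 7, 8, … — the shift grows by one for each successive letter.
Decoding yumju: y−6=s, u−7=n, m−8=e, j−9=a, u−10=k.

sneak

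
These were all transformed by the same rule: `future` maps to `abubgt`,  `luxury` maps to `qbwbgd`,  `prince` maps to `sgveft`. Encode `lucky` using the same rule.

qbfjd

f(5)→a(0) and u(20)→b(1) fit y≡7x+17 (mod 26); the inverse of 7 mod 26 is 15. Treating letters as 0–25, the rule is x ↦ 7x + 17 (mod 26).
Applying it to lucky: l(11)→7·11+17≡16=q; u(20)→7·20+17≡1=b; c(2)→7·2+17≡5=f; k(10)→7·10+17≡9=j; y(24)→7·24+17≡3=d (all mod 26).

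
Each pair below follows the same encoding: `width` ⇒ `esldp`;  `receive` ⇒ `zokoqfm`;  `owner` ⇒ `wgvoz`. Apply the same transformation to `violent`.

Shifts by position in width: pos 0: w→e (+8), pos 1: i→s (+10), pos 2: d→l (+8), pos 3: t→d (+10) — repeating every 2. It's a Vigenère-style cipher with numeric key [8,10]: position i shifts by key[i mod 2].
On violent: v+8=d, i+10=s, o+8=w, l+10=v, e+8=m, n+10=x, t+8=b.

dswvmxb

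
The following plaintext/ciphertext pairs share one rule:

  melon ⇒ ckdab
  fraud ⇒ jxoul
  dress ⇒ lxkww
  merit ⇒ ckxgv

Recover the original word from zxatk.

This is an affine cipher: with a=0,…,z=25, each position x becomes (25x+14) mod 26.
Undoing it on zxatk: z(25)→25·(25−14)≡15=p; x(23)→25·(23−14)≡17=r; a(0)→25·(0−14)≡14=o; t(19)→25·(19−14)≡21=v; k(10)→25·(10−14)≡4=e (all mod 26).

prove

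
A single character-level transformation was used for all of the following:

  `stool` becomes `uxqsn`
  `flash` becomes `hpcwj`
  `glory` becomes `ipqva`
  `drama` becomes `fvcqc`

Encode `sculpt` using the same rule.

Shifts by position in stool: pos 0: s→u (+2), pos 1: t→x (+4), pos 2: o→q (+2), pos 3: o→s (+4) — repeating every 2. It's a Vigenère-style cipher with numeric key [2,4]: position i shifts by key[i mod 2].
On sculpt: s+2=u, c+4=g, u+2=w, l+4=p, p+2=r, t+4=x.

ugwprx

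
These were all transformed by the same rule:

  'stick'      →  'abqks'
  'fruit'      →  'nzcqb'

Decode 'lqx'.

Compare letters: s→a is +8, t→b is +8, i→q is +8 — a constant shift. Every letter moves 8 places later in the alphabet, wrapping around z→a.
Undoing it on lqx: l−8=d, q−8=i, x−8=p.

dip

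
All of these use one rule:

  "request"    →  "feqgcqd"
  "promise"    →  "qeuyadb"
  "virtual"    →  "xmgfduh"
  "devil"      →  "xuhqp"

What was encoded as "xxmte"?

shall

The output letters match the input read backwards, each shifted +12: request reversed is tseuqer. Read the word backwards and shift each letter +12.
Undoing it on xxmte: shift back: x−12=l, x−12=l, m−12=a, t−12=h, e−12=s → llahs; then reverse → shall.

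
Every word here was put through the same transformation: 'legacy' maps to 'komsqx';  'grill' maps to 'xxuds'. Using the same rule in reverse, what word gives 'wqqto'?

cheek

The word is reversed, then every letter is shifted forward by 12.
Undoing it on wqqto: shift back: w−12=k, q−12=e, q−12=e, t−12=h, o−12=c → keehc; then reverse → cheek.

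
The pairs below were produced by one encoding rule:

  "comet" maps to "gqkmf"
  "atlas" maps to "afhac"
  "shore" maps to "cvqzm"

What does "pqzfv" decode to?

c(2)→g(6) and o(14)→q(16) fit y≡3x+0 (mod 26); the inverse of 3 mod 26 is 9. Treating letters as 0–25, the rule is x ↦ 3x + 0 (mod 26).
Reversing it on pqzfv: p(15)→9·(15−0)≡5=f; q(16)→9·(16−0)≡14=o; z(25)→9·(25−0)≡17=r; f(5)→9·(5−0)≡19=t; v(21)→9·(21−0)≡7=h (all mod 26).

forth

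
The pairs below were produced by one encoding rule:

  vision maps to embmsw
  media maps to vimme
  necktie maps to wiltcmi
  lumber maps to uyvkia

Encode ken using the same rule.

The shift depends on letter class: consonant v→e is +9, but vowel i→m is +4. Vowels shift forward by 4 and consonants shift forward by 9.
For ken: k(cons)+9=t, e(vowel)+4=i, n(cons)+9=w.

tiw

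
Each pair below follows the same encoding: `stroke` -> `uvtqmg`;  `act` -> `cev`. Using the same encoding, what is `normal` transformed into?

pqtocn

Compare letters: s→u is +2, t→v is +2, r→t is +2 — a constant shift. Each letter is shifted forward by 2 in the alphabet (a Caesar shift of +2).
On normal: n+2=p, o+2=q, r+2=t, m+2=o, a+2=c, l+2=n.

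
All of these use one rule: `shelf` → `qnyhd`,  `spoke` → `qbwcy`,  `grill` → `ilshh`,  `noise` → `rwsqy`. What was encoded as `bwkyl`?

power

This is an affine cipher: with a=0,…,z=25, each position x becomes (5x+4) mod 26.
Reversing it on bwkyl: b(1)→21·(1−4)≡15=p; w(22)→21·(22−4)≡14=o; k(10)→21·(10−4)≡22=w; y(24)→21·(24−4)≡4=e; l(11)→21·(11−4)≡17=r (all mod 26).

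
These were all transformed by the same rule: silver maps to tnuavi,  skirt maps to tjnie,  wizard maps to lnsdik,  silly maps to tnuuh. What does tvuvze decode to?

s(18)→t(19) and i(8)→n(13) fit y≡11x+3 (mod 26); the inverse of 11 mod 26 is 19. This is an affine cipher: with a=0,…,z=25, each position x becomes (11x+3) mod 26.
Reversing it on tvuvze: t(19)→19·(19−3)≡18=s; v(21)→19·(21−3)≡4=e; u(20)→19·(20−3)≡11=l; v(21)→19·(21−3)≡4=e; z(25)→19·(25−3)≡2=c; e(4)→19·(4−3)≡19=t (all mod 26).

select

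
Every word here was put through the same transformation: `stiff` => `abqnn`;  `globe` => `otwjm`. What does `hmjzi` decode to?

zebra

Compare letters: s→a is +8, t→b is +8, i→q is +8 — a constant shift. It's a constant shift of +8 (ROT8).
Reversing it on hmjzi: h−8=z, m−8=e, j−8=b, z−8=r, i−8=a.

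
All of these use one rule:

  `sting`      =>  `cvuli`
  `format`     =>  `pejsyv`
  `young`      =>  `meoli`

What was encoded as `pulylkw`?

finance

s(18)→c(2) and t(19)→v(21) fit y≡19x+24 (mod 26); the inverse of 19 mod 26 is 11. Each letter's alphabet position (a=0..z=25) is mapped through 19·x+24 mod 26 — an affine cipher.
Reversing it on pulylkw: p(15)→11·(15−24)≡5=f; u(20)→11·(20−24)≡8=i; l(11)→11·(11−24)≡13=n; y(24)→11·(24−24)≡0=a; l(11)→11·(11−24)≡13=n; k(10)→11·(10−24)≡2=c; w(22)→11·(22−24)≡4=e (all mod 26).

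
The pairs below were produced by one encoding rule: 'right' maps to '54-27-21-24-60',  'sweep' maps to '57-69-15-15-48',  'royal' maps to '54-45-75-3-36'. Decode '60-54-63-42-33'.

Each letter becomes 3×(its alphabet position, a=1..z=26).
Reversing it on 60-54-63-42-33: 60→(60−0)÷3=20=t, 54→(54−0)÷3=18=r, 63→(63−0)÷3=21=u, 42→(42−0)÷3=14=n, 33→(33−0)÷3=11=k.

trunk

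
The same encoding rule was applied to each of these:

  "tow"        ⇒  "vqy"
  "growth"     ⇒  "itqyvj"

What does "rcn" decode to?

pal

Compare letters: t→v is +2, o→q is +2, w→y is +2 — a constant shift. Every letter moves 2 places later in the alphabet, wrapping around z→a.
Decoding rcn: r−2=p, c−2=a, n−2=l.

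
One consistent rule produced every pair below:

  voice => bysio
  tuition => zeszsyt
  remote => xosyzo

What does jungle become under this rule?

petmro

The shift depends on letter class: consonant v→b is +6, but vowel o→y is +10. Vowels shift forward by 10 and consonants shift forward by 6.
Applying it to jungle: j(cons)+6=p, u(vowel)+10=e, n(cons)+6=t, g(cons)+6=m, l(cons)+6=r, e(vowel)+10=o.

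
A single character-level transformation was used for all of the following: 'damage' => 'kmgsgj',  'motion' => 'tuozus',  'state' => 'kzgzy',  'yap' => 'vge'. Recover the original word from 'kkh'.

Two steps: reverse the string, then apply a Caesar shift of +6.
Undoing it on kkh: shift back: k−6=e, k−6=e, h−6=b → eeb; then reverse → bee.

bee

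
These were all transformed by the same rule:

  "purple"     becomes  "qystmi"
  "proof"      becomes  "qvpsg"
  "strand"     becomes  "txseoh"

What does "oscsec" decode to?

Shifts by position in purple: pos 0: p→q (+1), pos 1: u→y (+4), pos 2: r→s (+1), pos 3: p→t (+4) — repeating every 2. A repeating key of period 2 is used — shifts +1, +4 over and over.
Decoding oscsec: o−1=n, s−4=o, c−1=b, s−4=o, e−1=d, c−4=y.

nobody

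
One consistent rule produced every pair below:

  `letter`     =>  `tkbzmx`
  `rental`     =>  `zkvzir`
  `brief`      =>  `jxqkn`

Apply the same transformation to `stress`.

Shifts by position in letter: pos 0: l→t (+8), pos 1: e→k (+6), pos 2: t→b (+8), pos 3: t→z (+6) — repeating every 2. The shifts repeat in a cycle of length 2: positions 0,1,… shift by +8, +6, then the pattern repeats.
For stress: s+8=a, t+6=z, r+8=z, e+6=k, s+8=a, s+6=y.

azzkay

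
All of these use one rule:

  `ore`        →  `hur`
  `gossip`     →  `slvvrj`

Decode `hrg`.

The output letters match the input read backwards, each shifted +3: ore reversed is ero. Two steps: reverse the string, then apply a Caesar shift of +3.
Undoing it on hrg: shift back: h−3=e, r−3=o, g−3=d → eod; then reverse → doe.

doe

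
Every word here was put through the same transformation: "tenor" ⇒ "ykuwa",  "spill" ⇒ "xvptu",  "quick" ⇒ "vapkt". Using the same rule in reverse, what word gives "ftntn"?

angle

In tenor: t→y is +5, e→k is +6, n→u is +7, o→w is +8 — the shift increases by 1 each position. Letter i (0-indexed) is shifted by i+5, so successive shifts are 5, 6, 7, ….
Undoing it on ftntn: f−5=a, t−6=n, n−7=g, t−8=l, n−9=e.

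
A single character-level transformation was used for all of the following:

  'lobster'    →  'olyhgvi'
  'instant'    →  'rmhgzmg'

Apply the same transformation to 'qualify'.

jfzorub

Each pair mirrors across the alphabet (l↔o, o↔l, b↔y): positions sum to 25. Letters are reflected about the middle of the alphabet (position → 25−position): Atbash.
Applying it to qualify: q↔j, u↔f, a↔z, l↔o, i↔r, f↔u, y↔b.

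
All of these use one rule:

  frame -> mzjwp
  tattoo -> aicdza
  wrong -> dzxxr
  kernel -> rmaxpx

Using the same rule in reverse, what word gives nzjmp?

Each letter shifts forward by (position + 7), i.e. 7, 8, 9, … — the shift grows by one for each successive letter.
Reversing it on nzjmp: n−7=g, z−8=r, j−9=a, m−10=c, p−11=e.

grace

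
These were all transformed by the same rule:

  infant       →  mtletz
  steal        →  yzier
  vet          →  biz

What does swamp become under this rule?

ycesv

The shift depends on letter class: consonant n→t is +6, but vowel i→m is +4. Two shifts are in play — +4 for a/e/i/o/u, +6 for every other letter.
On swamp: s(cons)+6=y, w(cons)+6=c, a(vowel)+4=e, m(cons)+6=s, p(cons)+6=v.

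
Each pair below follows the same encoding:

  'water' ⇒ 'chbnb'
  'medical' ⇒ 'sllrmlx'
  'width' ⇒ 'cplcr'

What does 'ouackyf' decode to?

In water: w→c is +6, a→h is +7, t→b is +8, e→n is +9 — the shift increases by 1 each position. Each letter shifts forward by (position + 6), i.e. 6, 7, 8, … — the shift grows by one for each successive letter.
Undoing it on ouackyf: o−6=i, u−7=n, a−8=s, c−9=t, k−10=a, y−11=n, f−12=t.

instant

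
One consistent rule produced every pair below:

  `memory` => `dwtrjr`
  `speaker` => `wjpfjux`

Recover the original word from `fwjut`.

opera

Two steps: reverse the string, then apply a Caesar shift of +5.
Undoing it on fwjut: shift back: f−5=a, w−5=r, j−5=e, u−5=p, t−5=o → arepo; then reverse → opera.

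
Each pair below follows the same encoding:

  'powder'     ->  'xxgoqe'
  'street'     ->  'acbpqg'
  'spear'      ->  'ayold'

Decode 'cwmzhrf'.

In powder: p→x is +8, o→x is +9, w→g is +10, d→o is +11 — the shift increases by 1 each position. Each letter shifts forward by (position + 8), i.e. 8, 9, 10, … — the shift grows by one for each successive letter.
Decoding cwmzhrf: c−8=u, w−9=n, m−10=c, z−11=o, h−12=v, r−13=e, f−14=r.

uncover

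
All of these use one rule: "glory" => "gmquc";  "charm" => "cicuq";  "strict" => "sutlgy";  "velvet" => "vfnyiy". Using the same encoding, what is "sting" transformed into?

In glory: g→g is +0, l→m is +1, o→q is +2, r→u is +3 — the shift increases by 1 each position. Each letter shifts forward by its position index (0, 1, 2, …) — the shift grows by one for each successive letter.
For sting: s+0=s, t+1=u, i+2=k, n+3=q, g+4=k.

sukqk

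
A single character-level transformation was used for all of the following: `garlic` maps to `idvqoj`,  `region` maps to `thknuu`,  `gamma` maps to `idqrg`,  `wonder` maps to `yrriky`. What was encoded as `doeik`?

In garlic: g→i is +2, a→d is +3, r→v is +4, l→q is +5 — the shift increases by 1 each position. Each letter shifts forward by (position + 2), i.e. 2, 3, 4, … — the shift grows by one for each successive letter.
Reversing it on doeik: d−2=b, o−3=l, e−4=a, i−5=d, k−6=e.

blade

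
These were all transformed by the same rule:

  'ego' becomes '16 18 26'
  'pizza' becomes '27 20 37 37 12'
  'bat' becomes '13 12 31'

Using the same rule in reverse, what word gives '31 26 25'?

e is letter #5 and maps to 16: an offset of 11. Each letter is replaced by its alphabet position (a=1..z=26) + 11.
Reversing it on 31 26 25: 31→(31−11)÷1=20=t, 26→(26−11)÷1=15=o, 25→(25−11)÷1=14=n.

ton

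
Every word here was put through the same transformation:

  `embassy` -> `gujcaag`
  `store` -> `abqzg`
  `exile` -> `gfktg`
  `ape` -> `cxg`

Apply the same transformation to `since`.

akvkg

The shift depends on letter class: consonant m→u is +8, but vowel e→g is +2. Vowels shift forward by 2 and consonants shift forward by 8.
For since: s(cons)+8=a, i(vowel)+2=k, n(cons)+8=v, c(cons)+8=k, e(vowel)+2=g.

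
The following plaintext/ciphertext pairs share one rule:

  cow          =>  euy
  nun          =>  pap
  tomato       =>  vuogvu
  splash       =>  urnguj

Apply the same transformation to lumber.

naodkt

The shift depends on letter class: consonant c→e is +2, but vowel o→u is +6. Two shifts are in play — +6 for a/e/i/o/u, +2 for every other letter.
Applying it to lumber: l(cons)+2=n, u(vowel)+6=a, m(cons)+2=o, b(cons)+2=d, e(vowel)+6=k, r(cons)+2=t.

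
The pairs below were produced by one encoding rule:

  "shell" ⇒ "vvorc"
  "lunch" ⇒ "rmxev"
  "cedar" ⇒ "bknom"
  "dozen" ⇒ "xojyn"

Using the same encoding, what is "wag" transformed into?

Read the word backwards and shift each letter +10.
On wag: reverse → gaw; then shift: g+10=q, a+10=k, w+10=g.

qkg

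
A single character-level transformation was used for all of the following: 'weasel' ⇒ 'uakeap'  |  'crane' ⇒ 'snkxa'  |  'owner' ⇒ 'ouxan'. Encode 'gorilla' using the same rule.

ionqppk

w(22)→u(20) and e(4)→a(0) fit y≡17x+10 (mod 26); the inverse of 17 mod 26 is 23. This is an affine cipher: with a=0,…,z=25, each position x becomes (17x+10) mod 26.
For gorilla: g(6)→17·6+10≡8=i; o(14)→17·14+10≡14=o; r(17)→17·17+10≡13=n; i(8)→17·8+10≡16=q; l(11)→17·11+10≡15=p; l(11)→17·11+10≡15=p; a(0)→17·0+10≡10=k (all mod 26).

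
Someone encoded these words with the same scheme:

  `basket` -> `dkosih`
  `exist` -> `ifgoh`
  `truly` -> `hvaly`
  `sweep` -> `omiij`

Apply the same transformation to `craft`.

b(1)→d(3) and a(0)→k(10) fit y≡19x+10 (mod 26); the inverse of 19 mod 26 is 11. Each letter's alphabet position (a=0..z=25) is mapped through 19·x+10 mod 26 — an affine cipher.
On craft: c(2)→19·2+10≡22=w; r(17)→19·17+10≡21=v; a(0)→19·0+10≡10=k; f(5)→19·5+10≡1=b; t(19)→19·19+10≡7=h (all mod 26).

wvkbh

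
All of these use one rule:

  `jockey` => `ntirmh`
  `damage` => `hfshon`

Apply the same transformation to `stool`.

wyuvt

In jockey: j→n is +4, o→t is +5, c→i is +6, k→r is +7 — the shift increases by 1 each position. The shift increases by 1 at each position, starting from +4: 4, 5, 6, ….
On stool: s+4=w, t+5=y, o+6=u, o+7=v, l+8=t.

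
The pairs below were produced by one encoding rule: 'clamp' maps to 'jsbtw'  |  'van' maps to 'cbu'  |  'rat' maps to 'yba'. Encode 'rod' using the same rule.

Two shifts are in play — +1 for a/e/i/o/u, +7 for every other letter.
For rod: r(cons)+7=y, o(vowel)+1=p, d(cons)+7=k.

ypk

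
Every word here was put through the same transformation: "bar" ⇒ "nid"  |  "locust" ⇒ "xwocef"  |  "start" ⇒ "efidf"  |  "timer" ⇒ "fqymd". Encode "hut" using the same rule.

The shift depends on letter class: consonant b→n is +12, but vowel a→i is +8. The rule splits by letter class: vowels +8, consonants +12.
For hut: h(cons)+12=t, u(vowel)+8=c, t(cons)+12=f.

tcf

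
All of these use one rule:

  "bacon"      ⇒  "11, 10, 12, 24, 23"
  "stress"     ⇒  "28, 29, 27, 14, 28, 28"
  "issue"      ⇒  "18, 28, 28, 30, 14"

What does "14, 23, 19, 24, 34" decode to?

b is letter #2 and maps to 11: an offset of 9. Letters become their 1-based position plus 9 (so a→10, b→11, …).
Undoing it on 14, 23, 19, 24, 34: 14→(14−9)÷1=5=e, 23→(23−9)÷1=14=n, 19→(19−9)÷1=10=j, 24→(24−9)÷1=15=o, 34→(34−9)÷1=25=y.

enjoy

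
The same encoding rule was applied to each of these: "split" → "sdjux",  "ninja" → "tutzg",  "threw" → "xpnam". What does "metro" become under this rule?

s(18)→s(18) and p(15)→d(3) fit y≡5x+6 (mod 26); the inverse of 5 mod 26 is 21. Each letter's alphabet position (a=0..z=25) is mapped through 5·x+6 mod 26 — an affine cipher.
Applying it to metro: m(12)→5·12+6≡14=o; e(4)→5·4+6≡0=a; t(19)→5·19+6≡23=x; r(17)→5·17+6≡13=n; o(14)→5·14+6≡24=y (all mod 26).

oaxny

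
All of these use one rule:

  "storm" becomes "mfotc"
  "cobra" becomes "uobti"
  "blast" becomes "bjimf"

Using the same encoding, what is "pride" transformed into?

s(18)→m(12) and t(19)→f(5) fit y≡19x+8 (mod 26); the inverse of 19 mod 26 is 11. This is an affine cipher: with a=0,…,z=25, each position x becomes (19x+8) mod 26.
Applying it to pride: p(15)→19·15+8≡7=h; r(17)→19·17+8≡19=t; i(8)→19·8+8≡4=e; d(3)→19·3+8≡13=n; e(4)→19·4+8≡6=g (all mod 26).

hteng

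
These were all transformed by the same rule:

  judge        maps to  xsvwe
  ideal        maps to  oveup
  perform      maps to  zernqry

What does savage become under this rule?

aubuwe

j(9)→x(23) and u(20)→s(18) fit y≡9x+20 (mod 26); the inverse of 9 mod 26 is 3. This is an affine cipher: with a=0,…,z=25, each position x becomes (9x+20) mod 26.
Applying it to savage: s(18)→9·18+20≡0=a; a(0)→9·0+20≡20=u; v(21)→9·21+20≡1=b; a(0)→9·0+20≡20=u; g(6)→9·6+20≡22=w; e(4)→9·4+20≡4=e (all mod 26).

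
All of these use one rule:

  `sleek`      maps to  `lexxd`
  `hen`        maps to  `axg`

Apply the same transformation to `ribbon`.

Each letter is shifted forward by 19 in the alphabet (a Caesar shift of +19).
On ribbon: r+19=k, i+19=b, b+19=u, b+19=u, o+19=h, n+19=g.

kbuuhg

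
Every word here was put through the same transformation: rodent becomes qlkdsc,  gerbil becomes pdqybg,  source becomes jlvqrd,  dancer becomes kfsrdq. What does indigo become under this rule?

bskbpl

r(17)→q(16) and o(14)→l(11) fit y≡19x+5 (mod 26); the inverse of 19 mod 26 is 11. Each letter's alphabet position (a=0..z=25) is mapped through 19·x+5 mod 26 — an affine cipher.
For indigo: i(8)→19·8+5≡1=b; n(13)→19·13+5≡18=s; d(3)→19·3+5≡10=k; i(8)→19·8+5≡1=b; g(6)→19·6+5≡15=p; o(14)→19·14+5≡11=l (all mod 26).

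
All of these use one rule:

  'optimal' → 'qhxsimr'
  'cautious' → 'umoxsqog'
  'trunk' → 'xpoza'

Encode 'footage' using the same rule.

tqqxmkc

Treating letters as 0–25, the rule is x ↦ 17x + 12 (mod 26).
Applying it to footage: f(5)→17·5+12≡19=t; o(14)→17·14+12≡16=q; o(14)→17·14+12≡16=q; t(19)→17·19+12≡23=x; a(0)→17·0+12≡12=m; g(6)→17·6+12≡10=k; e(4)→17·4+12≡2=c (all mod 26).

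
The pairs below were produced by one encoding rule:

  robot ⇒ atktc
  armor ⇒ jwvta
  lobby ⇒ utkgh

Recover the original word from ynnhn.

Shifts by position in robot: pos 0: r→a (+9), pos 1: o→t (+5), pos 2: b→k (+9), pos 3: o→t (+5) — repeating every 2. A repeating key of period 2 is used — shifts +9, +5 over and over.
Reversing it on ynnhn: y−9=p, n−5=i, n−9=e, h−5=c, n−9=e.

piece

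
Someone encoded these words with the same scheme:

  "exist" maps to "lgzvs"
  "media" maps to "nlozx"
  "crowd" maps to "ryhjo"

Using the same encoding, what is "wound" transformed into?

e(4)→l(11) and x(23)→g(6) fit y≡23x+23 (mod 26); the inverse of 23 mod 26 is 17. This is an affine cipher: with a=0,…,z=25, each position x becomes (23x+23) mod 26.
On wound: w(22)→23·22+23≡9=j; o(14)→23·14+23≡7=h; u(20)→23·20+23≡15=p; n(13)→23·13+23≡10=k; d(3)→23·3+23≡14=o (all mod 26).

jhpko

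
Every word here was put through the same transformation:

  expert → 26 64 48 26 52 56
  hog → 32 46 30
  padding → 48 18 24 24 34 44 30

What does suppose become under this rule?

The formula is n = 2×(alphabet index, a=1) + 16.
For suppose: s=19→54, u=21→58, p=16→48, p=16→48, o=15→46, s=19→54, e=5→26.

54 58 48 48 46 54 26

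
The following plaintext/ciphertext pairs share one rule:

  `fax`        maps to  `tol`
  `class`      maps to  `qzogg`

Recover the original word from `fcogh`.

roast

This is a Caesar cipher with shift 14.
Decoding fcogh: f−14=r, c−14=o, o−14=a, g−14=s, h−14=t.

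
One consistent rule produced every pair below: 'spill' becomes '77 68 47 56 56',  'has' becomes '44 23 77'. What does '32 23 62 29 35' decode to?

s(#19)→77 and p(#16)→68: differences scale by 3, so n = 3·pos + 20. With a=1..z=26, the number is 3·pos + 20.
Decoding 32 23 62 29 35: 32→(32−20)÷3=4=d, 23→(23−20)÷3=1=a, 62→(62−20)÷3=14=n, 29→(29−20)÷3=3=c, 35→(35−20)÷3=5=e.

dance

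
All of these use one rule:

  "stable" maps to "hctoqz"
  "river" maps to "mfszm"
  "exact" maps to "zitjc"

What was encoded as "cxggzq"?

s(18)→h(7) and t(19)→c(2) fit y≡21x+19 (mod 26); the inverse of 21 mod 26 is 5. Each letter's alphabet position (a=0..z=25) is mapped through 21·x+19 mod 26 — an affine cipher.
Reversing it on cxggzq: c(2)→5·(2−19)≡19=t; x(23)→5·(23−19)≡20=u; g(6)→5·(6−19)≡13=n; g(6)→5·(6−19)≡13=n; z(25)→5·(25−19)≡4=e; q(16)→5·(16−19)≡11=l (all mod 26).

tunnel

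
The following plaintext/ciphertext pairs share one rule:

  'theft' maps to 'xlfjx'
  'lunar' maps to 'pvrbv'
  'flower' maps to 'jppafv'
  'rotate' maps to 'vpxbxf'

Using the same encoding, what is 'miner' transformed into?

qjrfv

The shift depends on letter class: consonant t→x is +4, but vowel e→f is +1. Vowels shift forward by 1 and consonants shift forward by 4.
For miner: m(cons)+4=q, i(vowel)+1=j, n(cons)+4=r, e(vowel)+1=f, r(cons)+4=v.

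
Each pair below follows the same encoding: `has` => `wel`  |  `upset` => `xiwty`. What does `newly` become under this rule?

cpair

Read the word backwards and shift each letter +4.
Applying it to newly: reverse → ylwen; then shift: y+4=c, l+4=p, w+4=a, e+4=i, n+4=r.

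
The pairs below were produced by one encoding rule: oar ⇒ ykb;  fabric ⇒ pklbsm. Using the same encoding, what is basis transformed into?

lkcsc

This is a Caesar cipher with shift 10.
Applying it to basis: b+10=l, a+10=k, s+10=c, i+10=s, s+10=c.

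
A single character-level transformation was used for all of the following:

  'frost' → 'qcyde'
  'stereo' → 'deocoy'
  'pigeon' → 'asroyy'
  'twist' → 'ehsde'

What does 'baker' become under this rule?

mkvoc

The shift depends on letter class: consonant f→q is +11, but vowel o→y is +10. Two shifts are in play — +10 for a/e/i/o/u, +11 for every other letter.
For baker: b(cons)+11=m, a(vowel)+10=k, k(cons)+11=v, e(vowel)+10=o, r(cons)+11=c.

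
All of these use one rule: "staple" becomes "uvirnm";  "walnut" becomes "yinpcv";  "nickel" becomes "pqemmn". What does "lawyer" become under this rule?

niyamt

The shift depends on letter class: consonant s→u is +2, but vowel a→i is +8. Two shifts are in play — +8 for a/e/i/o/u, +2 for every other letter.
For lawyer: l(cons)+2=n, a(vowel)+8=i, w(cons)+2=y, y(cons)+2=a, e(vowel)+8=m, r(cons)+2=t.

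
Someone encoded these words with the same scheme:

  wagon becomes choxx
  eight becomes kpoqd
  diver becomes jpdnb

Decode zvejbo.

toward

In wagon: w→c is +6, a→h is +7, g→o is +8, o→x is +9 — the shift increases by 1 each position. Letter i (0-indexed) is shifted by i+6, so successive shifts are 6, 7, 8, ….
Reversing it on zvejbo: z−6=t, v−7=o, e−8=w, j−9=a, b−10=r, o−11=d.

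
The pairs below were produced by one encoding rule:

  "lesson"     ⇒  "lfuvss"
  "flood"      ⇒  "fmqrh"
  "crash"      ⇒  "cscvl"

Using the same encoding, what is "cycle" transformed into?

In lesson: l→l is +0, e→f is +1, s→u is +2, s→v is +3 — the shift increases by 1 each position. Letter i (0-indexed) is shifted by i+0, so successive shifts are 0, 1, 2, ….
Applying it to cycle: c+0=c, y+1=z, c+2=e, l+3=o, e+4=i.

czeoi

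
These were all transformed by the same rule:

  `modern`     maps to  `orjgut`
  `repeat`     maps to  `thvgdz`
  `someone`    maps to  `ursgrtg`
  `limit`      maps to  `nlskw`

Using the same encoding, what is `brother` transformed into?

duuvkkt

Shifts by position in modern: pos 0: m→o (+2), pos 1: o→r (+3), pos 2: d→j (+6), pos 3: e→g (+2), pos 4: r→u (+3), pos 5: n→t (+6) — repeating every 3. The shifts repeat in a cycle of length 3: positions 0,1,… shift by +2, +3, +6, then the pattern repeats.
For brother: b+2=d, r+3=u, o+6=u, t+2=v, h+3=k, e+6=k, r+2=t.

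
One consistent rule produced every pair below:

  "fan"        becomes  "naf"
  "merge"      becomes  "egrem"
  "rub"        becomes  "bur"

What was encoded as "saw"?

was

The output letters match the input read backwards: fan reversed is naf. It's just the letters in reverse order.
Decoding saw: then reverse → was.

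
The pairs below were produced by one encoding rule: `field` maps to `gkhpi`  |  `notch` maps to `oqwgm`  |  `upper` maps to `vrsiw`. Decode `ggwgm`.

In field: f→g is +1, i→k is +2, e→h is +3, l→p is +4 — the shift increases by 1 each position. Letter i (0-indexed) is shifted by i+1, so successive shifts are 1, 2, 3, ….
Decoding ggwgm: g−1=f, g−2=e, w−3=t, g−4=c, m−5=h.

fetch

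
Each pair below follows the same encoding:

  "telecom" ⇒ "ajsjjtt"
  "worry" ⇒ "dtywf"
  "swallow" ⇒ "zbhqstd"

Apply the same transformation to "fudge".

mzkll

Shifts by position in telecom: pos 0: t→a (+7), pos 1: e→j (+5), pos 2: l→s (+7), pos 3: e→j (+5) — repeating every 2. A repeating key of period 2 is used — shifts +7, +5 over and over.
Applying it to fudge: f+7=m, u+5=z, d+7=k, g+5=l, e+7=l.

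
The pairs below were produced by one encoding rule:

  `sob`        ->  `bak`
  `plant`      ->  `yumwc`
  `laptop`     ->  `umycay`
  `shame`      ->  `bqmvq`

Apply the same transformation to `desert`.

mqbqac

The shift depends on letter class: consonant s→b is +9, but vowel o→a is +12. Vowels shift forward by 12 and consonants shift forward by 9.
For desert: d(cons)+9=m, e(vowel)+12=q, s(cons)+9=b, e(vowel)+12=q, r(cons)+9=a, t(cons)+9=c.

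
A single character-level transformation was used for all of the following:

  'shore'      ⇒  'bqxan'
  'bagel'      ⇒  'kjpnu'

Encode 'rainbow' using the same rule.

Compare letters: s→b is +9, h→q is +9, o→x is +9 — a constant shift. It's a constant shift of +9 (ROT9).
Applying it to rainbow: r+9=a, a+9=j, i+9=r, n+9=w, b+9=k, o+9=x, w+9=f.

ajrwkxf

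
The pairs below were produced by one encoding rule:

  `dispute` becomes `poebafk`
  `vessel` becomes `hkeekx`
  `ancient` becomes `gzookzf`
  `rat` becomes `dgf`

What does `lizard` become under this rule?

The shift depends on letter class: consonant d→p is +12, but vowel i→o is +6. The rule splits by letter class: vowels +6, consonants +12.
For lizard: l(cons)+12=x, i(vowel)+6=o, z(cons)+12=l, a(vowel)+6=g, r(cons)+12=d, d(cons)+12=p.

xolgdp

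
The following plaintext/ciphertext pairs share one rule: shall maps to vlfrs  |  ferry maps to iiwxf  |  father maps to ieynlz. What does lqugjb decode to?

impact

Each letter shifts forward by (position + 3), i.e. 3, 4, 5, … — the shift grows by one for each successive letter.
Undoing it on lqugjb: l−3=i, q−4=m, u−5=p, g−6=a, j−7=c, b−8=t.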